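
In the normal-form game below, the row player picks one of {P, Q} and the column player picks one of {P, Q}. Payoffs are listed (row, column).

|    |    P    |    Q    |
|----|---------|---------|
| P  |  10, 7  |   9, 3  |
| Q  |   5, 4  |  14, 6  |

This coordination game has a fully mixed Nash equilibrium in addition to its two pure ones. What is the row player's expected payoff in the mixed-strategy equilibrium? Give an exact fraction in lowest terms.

19/2

The column player mixes with probability q on P, chosen so the row player is indifferent: 10q + 9(1−q) = 5q + 14(1−q) gives q = 1/2.
The row player's expected payoff (from either row, since indifferent) is 10·1/2 + 9·1/2 = 19/2.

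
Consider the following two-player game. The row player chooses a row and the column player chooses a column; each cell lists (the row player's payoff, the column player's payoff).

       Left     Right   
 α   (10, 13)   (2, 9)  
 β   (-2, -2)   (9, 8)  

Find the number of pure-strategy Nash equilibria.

(α, Left): the row player gets 10 (best alternative -2); the column player gets 13 (best alternative 9). Neither deviates — NE.
(β, Right): the row player gets 9 (best alternative 2); the column player gets 8 (best alternative -2). Neither deviates — NE.
(β, Left) is not a NE: the row player would switch to α (10 > -2).
No other cell survives both best-response checks, so there are 2 pure NE.

2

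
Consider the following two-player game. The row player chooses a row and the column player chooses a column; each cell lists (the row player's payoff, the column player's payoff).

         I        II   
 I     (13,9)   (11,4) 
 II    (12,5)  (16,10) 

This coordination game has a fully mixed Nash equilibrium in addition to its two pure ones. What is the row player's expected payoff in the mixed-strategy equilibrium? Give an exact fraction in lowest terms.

38/3

The column player mixes with probability q on I, chosen so the row player is indifferent: 13q + 11(1−q) = 12q + 16(1−q) gives q = 5/6.
The row player's expected payoff (from either row, since indifferent) is 13·5/6 + 11·1/6 = 38/3.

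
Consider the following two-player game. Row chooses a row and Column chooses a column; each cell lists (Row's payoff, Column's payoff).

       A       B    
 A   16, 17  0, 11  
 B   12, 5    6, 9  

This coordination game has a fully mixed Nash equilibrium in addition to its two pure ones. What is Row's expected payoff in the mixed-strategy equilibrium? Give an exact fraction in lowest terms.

Column mixes with probability q on A, chosen so Row is indifferent: 16q + 0(1−q) = 12q + 6(1−q) gives q = 3/5.
Row's expected payoff (from either row, since indifferent) is 16·3/5 + 0·2/5 = 48/5.

48/5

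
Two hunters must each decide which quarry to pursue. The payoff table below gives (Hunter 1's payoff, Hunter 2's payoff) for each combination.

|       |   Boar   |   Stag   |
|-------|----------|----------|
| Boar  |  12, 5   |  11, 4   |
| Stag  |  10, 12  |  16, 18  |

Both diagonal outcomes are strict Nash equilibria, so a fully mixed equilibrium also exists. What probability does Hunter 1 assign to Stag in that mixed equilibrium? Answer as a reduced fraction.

1/7

Hunter 1's mix p on Boar must make Hunter 2 indifferent between Boar and Stag.
Hunter 2's payoff from Boar: 5p + 12(1−p). From Stag: 4p + 18(1−p).
Set equal: 1p = 6(1−p) → p = 6/7.
Probability on Stag is 1 − 6/7 = 1/7.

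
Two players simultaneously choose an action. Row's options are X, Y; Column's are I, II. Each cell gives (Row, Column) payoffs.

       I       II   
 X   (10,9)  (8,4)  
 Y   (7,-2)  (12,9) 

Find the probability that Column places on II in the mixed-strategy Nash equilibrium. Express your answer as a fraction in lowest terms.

Column's mix q on I must make Row indifferent between X and Y.
Row's payoff from X: 10q + 8(1−q). From Y: 7q + 12(1−q).
Set equal: 3q = 4(1−q) → q = 4/7.
Probability on II is 1 − 4/7 = 3/7.

3/7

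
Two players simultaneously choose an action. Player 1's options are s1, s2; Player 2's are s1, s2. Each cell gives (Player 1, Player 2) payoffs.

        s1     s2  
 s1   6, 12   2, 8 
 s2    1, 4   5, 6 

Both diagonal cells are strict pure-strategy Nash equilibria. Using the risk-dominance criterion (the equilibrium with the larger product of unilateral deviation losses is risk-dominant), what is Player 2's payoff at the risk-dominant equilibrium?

12

At both s1: Player 1 loses 6 − 1 = 5 by deviating; Player 2 loses 12 − 8 = 4. Product = 5·4 = 20.
At both s2: Player 1 loses 5 − 2 = 3 by deviating; Player 2 loses 6 − 4 = 2. Product = 3·2 = 6.
20 > 6, so both s1 is risk-dominant. Player 2's payoff there is 12.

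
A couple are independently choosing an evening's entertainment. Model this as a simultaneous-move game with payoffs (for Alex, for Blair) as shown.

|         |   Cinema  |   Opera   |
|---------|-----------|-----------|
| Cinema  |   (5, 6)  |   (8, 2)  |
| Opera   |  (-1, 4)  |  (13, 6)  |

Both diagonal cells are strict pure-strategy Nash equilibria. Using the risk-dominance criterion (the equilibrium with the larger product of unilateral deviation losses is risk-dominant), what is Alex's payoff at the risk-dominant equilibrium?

At both Cinema: Alex loses 5 − (-1) = 6 by deviating; Blair loses 6 − 2 = 4. Product = 6·4 = 24.
At both Opera: Alex loses 13 − 8 = 5 by deviating; Blair loses 6 − 4 = 2. Product = 5·2 = 10.
24 > 10, so both Cinema is risk-dominant. Alex's payoff there is 5.

5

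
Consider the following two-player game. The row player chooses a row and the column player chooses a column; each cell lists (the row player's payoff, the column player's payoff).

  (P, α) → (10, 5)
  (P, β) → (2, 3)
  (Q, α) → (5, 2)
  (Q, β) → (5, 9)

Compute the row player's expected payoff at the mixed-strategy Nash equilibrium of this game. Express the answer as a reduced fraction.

5

The column player mixes with probability q on α, chosen so the row player is indifferent: 10q + 2(1−q) = 5q + 5(1−q) gives q = 3/8.
The row player's expected payoff (from either row, since indifferent) is 10·3/8 + 2·5/8 = 5.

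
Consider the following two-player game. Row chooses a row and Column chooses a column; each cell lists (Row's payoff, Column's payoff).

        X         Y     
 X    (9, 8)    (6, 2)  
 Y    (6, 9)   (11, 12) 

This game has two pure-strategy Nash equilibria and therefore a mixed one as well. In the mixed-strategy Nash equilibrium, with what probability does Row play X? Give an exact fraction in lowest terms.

1/3

Row's mix p on X must make Column indifferent between X and Y.
Column's payoff from X: 8p + 9(1−p). From Y: 2p + 12(1−p).
Set equal: 6p = 3(1−p) → p = 3/9 = 1/3.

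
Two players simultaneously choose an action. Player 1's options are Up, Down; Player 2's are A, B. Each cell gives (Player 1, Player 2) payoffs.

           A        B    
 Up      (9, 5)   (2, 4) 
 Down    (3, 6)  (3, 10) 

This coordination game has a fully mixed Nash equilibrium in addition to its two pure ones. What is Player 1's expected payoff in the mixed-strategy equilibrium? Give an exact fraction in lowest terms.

Player 2 mixes with probability q on A, chosen so Player 1 is indifferent: 9q + 2(1−q) = 3q + 3(1−q) gives q = 1/7.
Player 1's expected payoff (from either row, since indifferent) is 9·1/7 + 2·6/7 = 3.

3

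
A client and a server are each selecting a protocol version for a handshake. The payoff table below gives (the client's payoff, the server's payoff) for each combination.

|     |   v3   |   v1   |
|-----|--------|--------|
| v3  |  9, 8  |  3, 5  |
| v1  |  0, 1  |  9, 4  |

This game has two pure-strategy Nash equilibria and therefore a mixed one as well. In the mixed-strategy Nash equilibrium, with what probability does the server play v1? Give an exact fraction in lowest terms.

The server's mix q on v3 must make the client indifferent between v3 and v1.
The client's payoff from v3: 9q + 3(1−q). From v1: 0q + 9(1−q).
Set equal: 9q = 6(1−q) → q = 6/15 = 2/5.
Probability on v1 is 1 − 2/5 = 3/5.

3/5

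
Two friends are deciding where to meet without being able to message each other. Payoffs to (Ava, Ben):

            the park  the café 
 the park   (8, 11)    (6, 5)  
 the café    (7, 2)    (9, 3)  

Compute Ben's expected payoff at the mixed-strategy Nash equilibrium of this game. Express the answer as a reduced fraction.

Ava mixes with probability p on the park, chosen so Ben is indifferent: 11p + 2(1−p) = 5p + 3(1−p) gives p = 1/7.
Ben's expected payoff is 11·1/7 + 2·6/7 = 23/7.

23/7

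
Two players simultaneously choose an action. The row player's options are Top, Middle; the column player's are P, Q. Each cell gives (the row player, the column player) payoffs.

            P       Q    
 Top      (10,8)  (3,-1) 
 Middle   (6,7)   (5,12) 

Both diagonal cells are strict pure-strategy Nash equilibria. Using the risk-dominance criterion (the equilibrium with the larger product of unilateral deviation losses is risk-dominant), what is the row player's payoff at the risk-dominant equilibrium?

10

At (Top, P): the row player loses 10 − 6 = 4 by deviating; the column player loses 8 − (-1) = 9. Product = 4·9 = 36.
At (Middle, Q): the row player loses 5 − 3 = 2 by deviating; the column player loses 12 − 7 = 5. Product = 2·5 = 10.
36 > 10, so (Top, P) is risk-dominant. The row player's payoff there is 10.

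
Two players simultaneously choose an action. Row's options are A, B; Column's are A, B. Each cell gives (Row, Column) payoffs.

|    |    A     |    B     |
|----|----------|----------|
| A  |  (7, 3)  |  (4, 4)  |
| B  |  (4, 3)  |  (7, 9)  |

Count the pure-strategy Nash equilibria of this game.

Both B: Row gets 7 (best alternative 4); Column gets 9 (best alternative 3). Neither deviates — NE.
Both A is not a NE: Column would switch to B (4 > 3).
No other cell survives both best-response checks, so there is 1 pure NE.

1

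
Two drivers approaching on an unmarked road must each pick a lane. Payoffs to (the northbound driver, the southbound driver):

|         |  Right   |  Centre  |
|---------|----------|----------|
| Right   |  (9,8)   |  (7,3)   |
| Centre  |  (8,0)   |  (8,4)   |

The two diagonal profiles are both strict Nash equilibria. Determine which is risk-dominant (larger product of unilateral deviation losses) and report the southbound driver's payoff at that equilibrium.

8

At both Right: the northbound driver loses 9 − 8 = 1 by deviating; the southbound driver loses 8 − 3 = 5. Product = 1·5 = 5.
At both Centre: the northbound driver loses 8 − 7 = 1 by deviating; the southbound driver loses 4 − 0 = 4. Product = 1·4 = 4.
5 > 4, so both Right is risk-dominant. The southbound driver's payoff there is 8.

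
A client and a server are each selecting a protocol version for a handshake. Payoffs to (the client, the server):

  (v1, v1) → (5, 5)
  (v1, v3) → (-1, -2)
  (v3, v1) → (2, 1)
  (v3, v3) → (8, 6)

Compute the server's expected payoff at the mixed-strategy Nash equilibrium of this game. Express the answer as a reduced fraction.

The client mixes with probability p on v1, chosen so the server is indifferent: 5p + 1(1−p) = (-2)p + 6(1−p) gives p = 5/12.
The server's expected payoff is 5·5/12 + 1·7/12 = 8/3.

8/3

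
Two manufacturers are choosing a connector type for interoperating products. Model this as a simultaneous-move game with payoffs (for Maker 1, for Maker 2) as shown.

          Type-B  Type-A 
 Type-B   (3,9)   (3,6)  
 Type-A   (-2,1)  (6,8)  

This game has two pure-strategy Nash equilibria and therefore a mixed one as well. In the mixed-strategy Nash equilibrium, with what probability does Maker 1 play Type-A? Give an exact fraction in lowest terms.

3/10

Maker 1's mix p on Type-B must make Maker 2 indifferent between Type-B and Type-A.
Maker 2's payoff from Type-B: 9p + 1(1−p). From Type-A: 6p + 8(1−p).
Set equal: 3p = 7(1−p) → p = 7/10.
Probability on Type-A is 1 − 7/10 = 3/10.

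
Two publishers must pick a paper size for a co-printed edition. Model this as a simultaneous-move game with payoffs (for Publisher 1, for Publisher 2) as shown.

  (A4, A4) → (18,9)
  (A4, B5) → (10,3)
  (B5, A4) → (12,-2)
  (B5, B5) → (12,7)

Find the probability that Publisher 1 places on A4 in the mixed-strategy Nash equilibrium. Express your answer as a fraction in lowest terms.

Publisher 1's mix p on A4 must make Publisher 2 indifferent between A4 and B5.
Publisher 2's payoff from A4: 9p + (-2)(1−p). From B5: 3p + 7(1−p).
Set equal: 6p = 9(1−p) → p = 9/15 = 3/5.

3/5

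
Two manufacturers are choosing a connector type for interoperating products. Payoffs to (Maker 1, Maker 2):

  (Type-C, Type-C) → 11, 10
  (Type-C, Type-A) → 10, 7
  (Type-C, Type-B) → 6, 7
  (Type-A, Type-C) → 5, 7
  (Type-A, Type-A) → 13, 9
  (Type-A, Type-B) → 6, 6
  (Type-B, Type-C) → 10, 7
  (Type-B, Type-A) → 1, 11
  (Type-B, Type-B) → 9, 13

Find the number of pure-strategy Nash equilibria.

3

Both Type-C: Maker 1 gets 11 (best alternative 10); Maker 2 gets 10 (best alternative 7). Neither deviates — NE.
Both Type-A: Maker 1 gets 13 (best alternative 10); Maker 2 gets 9 (best alternative 7). Neither deviates — NE.
Both Type-B: Maker 1 gets 9 (best alternative 6); Maker 2 gets 13 (best alternative 11). Neither deviates — NE.
(Type-C, Type-B) is not a NE: Maker 1 would switch to Type-B (9 > 6).
No other cell survives both best-response checks, so there are 3 pure NE.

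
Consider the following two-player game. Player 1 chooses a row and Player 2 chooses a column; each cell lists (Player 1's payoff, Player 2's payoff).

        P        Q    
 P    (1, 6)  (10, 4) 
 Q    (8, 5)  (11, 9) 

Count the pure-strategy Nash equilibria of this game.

Both Q: Player 1 gets 11 (best alternative 10); Player 2 gets 9 (best alternative 5). Neither deviates — NE.
Both P is not a NE: Player 1 would switch to Q (8 > 1).
No other cell survives both best-response checks, so there is 1 pure NE.

1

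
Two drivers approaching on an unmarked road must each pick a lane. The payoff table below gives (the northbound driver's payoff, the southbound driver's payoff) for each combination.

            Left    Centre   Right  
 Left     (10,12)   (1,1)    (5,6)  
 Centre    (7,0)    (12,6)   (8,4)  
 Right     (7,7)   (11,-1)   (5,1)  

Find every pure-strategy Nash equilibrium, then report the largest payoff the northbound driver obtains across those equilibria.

Both Left is a pure NE (the northbound driver: 10 ≥ 7; the southbound driver: 12 ≥ 6). The northbound driver gets 10.
Both Centre is a pure NE (the northbound driver: 12 ≥ 11; the southbound driver: 6 ≥ 4). The northbound driver gets 12.
Every other cell has a profitable deviation for at least one player. Highest of {10, 12} is 12.

12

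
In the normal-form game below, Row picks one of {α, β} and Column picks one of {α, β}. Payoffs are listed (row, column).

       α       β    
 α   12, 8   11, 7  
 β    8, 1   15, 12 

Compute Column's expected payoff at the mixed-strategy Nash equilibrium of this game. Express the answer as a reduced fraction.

Row mixes with probability p on α, chosen so Column is indifferent: 8p + 1(1−p) = 7p + 12(1−p) gives p = 11/12.
Column's expected payoff is 8·11/12 + 1·1/12 = 89/12.

89/12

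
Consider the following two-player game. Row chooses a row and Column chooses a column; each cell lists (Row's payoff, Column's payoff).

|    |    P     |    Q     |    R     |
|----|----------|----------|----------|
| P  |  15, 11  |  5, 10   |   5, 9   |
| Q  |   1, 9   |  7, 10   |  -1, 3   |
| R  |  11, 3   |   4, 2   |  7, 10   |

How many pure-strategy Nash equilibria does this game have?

3

Both P: Row gets 15 (best alternative 11); Column gets 11 (best alternative 10). Neither deviates — NE.
Both Q: Row gets 7 (best alternative 5); Column gets 10 (best alternative 9). Neither deviates — NE.
Both R: Row gets 7 (best alternative 5); Column gets 10 (best alternative 3). Neither deviates — NE.
(P, Q) is not a NE: Row would switch to Q (7 > 5).
No other cell survives both best-response checks, so there are 3 pure NE.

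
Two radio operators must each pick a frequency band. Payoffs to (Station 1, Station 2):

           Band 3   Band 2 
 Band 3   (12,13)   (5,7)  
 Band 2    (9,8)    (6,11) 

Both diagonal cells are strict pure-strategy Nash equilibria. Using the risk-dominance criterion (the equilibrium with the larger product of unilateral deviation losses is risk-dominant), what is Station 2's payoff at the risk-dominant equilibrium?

13

At both Band 3: Station 1 loses 12 − 9 = 3 by deviating; Station 2 loses 13 − 7 = 6. Product = 3·6 = 18.
At both Band 2: Station 1 loses 6 − 5 = 1 by deviating; Station 2 loses 11 − 8 = 3. Product = 1·3 = 3.
18 > 3, so both Band 3 is risk-dominant. Station 2's payoff there is 13.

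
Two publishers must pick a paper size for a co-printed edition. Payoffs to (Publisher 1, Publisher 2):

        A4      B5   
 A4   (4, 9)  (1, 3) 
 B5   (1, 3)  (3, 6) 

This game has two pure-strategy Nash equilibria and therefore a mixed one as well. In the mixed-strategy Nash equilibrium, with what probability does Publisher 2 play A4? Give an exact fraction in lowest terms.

Publisher 2's mix q on A4 must make Publisher 1 indifferent between A4 and B5.
Publisher 1's payoff from A4: 4q + 1(1−q). From B5: 1q + 3(1−q).
Set equal: 3q = 2(1−q) → q = 2/5.

2/5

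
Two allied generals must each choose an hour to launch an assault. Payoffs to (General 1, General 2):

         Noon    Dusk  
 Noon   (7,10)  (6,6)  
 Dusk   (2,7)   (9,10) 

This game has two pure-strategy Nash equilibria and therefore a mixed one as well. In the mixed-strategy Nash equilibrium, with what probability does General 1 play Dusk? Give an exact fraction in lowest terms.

General 1's mix p on Noon must make General 2 indifferent between Noon and Dusk.
General 2's payoff from Noon: 10p + 7(1−p). From Dusk: 6p + 10(1−p).
Set equal: 4p = 3(1−p) → p = 3/7.
Probability on Dusk is 1 − 3/7 = 4/7.

4/7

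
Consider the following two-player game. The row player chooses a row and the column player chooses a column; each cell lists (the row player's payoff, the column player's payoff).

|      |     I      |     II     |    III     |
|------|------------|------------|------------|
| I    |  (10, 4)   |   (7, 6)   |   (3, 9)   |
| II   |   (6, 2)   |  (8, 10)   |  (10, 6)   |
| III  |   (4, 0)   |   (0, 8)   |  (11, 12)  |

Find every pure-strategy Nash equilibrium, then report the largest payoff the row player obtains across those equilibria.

11

Both II is a pure NE (the row player: 8 ≥ 7; the column player: 10 ≥ 6). The row player gets 8.
Both III is a pure NE (the row player: 11 ≥ 10; the column player: 12 ≥ 8). The row player gets 11.
Every other cell has a profitable deviation for at least one player. Highest of {8, 11} is 11.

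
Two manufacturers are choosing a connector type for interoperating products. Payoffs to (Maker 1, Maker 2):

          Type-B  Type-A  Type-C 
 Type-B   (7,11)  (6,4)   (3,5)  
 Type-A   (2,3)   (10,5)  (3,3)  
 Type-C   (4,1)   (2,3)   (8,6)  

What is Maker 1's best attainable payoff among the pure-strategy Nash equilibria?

Both Type-B is a pure NE (Maker 1: 7 ≥ 4; Maker 2: 11 ≥ 5). Maker 1 gets 7.
Both Type-A is a pure NE (Maker 1: 10 ≥ 6; Maker 2: 5 ≥ 3). Maker 1 gets 10.
Both Type-C is a pure NE (Maker 1: 8 ≥ 3; Maker 2: 6 ≥ 3). Maker 1 gets 8.
Every other cell has a profitable deviation for at least one player. Highest of {7, 10, 8} is 10.

10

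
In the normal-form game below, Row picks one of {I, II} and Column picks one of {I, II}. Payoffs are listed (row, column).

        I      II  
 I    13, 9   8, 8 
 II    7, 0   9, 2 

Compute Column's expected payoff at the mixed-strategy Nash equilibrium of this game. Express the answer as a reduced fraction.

6

Row mixes with probability p on I, chosen so Column is indifferent: 9p + 0(1−p) = 8p + 2(1−p) gives p = 2/3.
Column's expected payoff is 9·2/3 + 0·1/3 = 6.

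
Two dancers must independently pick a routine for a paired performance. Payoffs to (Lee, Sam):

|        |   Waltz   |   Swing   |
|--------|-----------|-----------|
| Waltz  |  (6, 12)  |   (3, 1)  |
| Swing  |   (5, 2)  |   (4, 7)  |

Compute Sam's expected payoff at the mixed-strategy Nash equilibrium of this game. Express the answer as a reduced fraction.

41/8

Lee mixes with probability p on Waltz, chosen so Sam is indifferent: 12p + 2(1−p) = 1p + 7(1−p) gives p = 5/16.
Sam's expected payoff is 12·5/16 + 2·11/16 = 41/8.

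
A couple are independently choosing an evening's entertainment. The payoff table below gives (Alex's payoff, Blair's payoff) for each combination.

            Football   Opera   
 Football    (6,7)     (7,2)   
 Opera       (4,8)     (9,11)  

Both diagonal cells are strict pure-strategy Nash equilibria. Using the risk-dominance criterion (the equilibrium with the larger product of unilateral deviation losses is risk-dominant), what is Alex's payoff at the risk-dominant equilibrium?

6

At both Football: Alex loses 6 − 4 = 2 by deviating; Blair loses 7 − 2 = 5. Product = 2·5 = 10.
At both Opera: Alex loses 9 − 7 = 2 by deviating; Blair loses 11 − 8 = 3. Product = 2·3 = 6.
10 > 6, so both Football is risk-dominant. Alex's payoff there is 6.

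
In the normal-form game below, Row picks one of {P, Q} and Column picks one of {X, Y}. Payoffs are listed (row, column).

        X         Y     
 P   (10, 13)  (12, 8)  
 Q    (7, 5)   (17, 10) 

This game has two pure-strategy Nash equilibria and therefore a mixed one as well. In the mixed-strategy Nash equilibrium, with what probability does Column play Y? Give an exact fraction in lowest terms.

3/8

Column's mix q on X must make Row indifferent between P and Q.
Row's payoff from P: 10q + 12(1−q). From Q: 7q + 17(1−q).
Set equal: 3q = 5(1−q) → q = 5/8.
Probability on Y is 1 − 5/8 = 3/8.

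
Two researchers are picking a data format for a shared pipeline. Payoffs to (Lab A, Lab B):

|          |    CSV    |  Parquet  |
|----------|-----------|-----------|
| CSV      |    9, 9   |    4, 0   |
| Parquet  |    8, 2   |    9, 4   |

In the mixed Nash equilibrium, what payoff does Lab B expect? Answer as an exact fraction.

Lab A mixes with probability p on CSV, chosen so Lab B is indifferent: 9p + 2(1−p) = 0p + 4(1−p) gives p = 2/11.
Lab B's expected payoff is 9·2/11 + 2·9/11 = 36/11.

36/11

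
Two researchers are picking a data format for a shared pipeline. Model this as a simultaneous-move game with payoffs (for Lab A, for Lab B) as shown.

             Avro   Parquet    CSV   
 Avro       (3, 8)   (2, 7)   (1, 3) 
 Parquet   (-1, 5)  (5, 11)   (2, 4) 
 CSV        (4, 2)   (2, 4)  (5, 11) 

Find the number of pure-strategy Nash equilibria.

2

Both Parquet: Lab A gets 5 (best alternative 2); Lab B gets 11 (best alternative 5). Neither deviates — NE.
Both CSV: Lab A gets 5 (best alternative 2); Lab B gets 11 (best alternative 4). Neither deviates — NE.
Both Avro is not a NE: Lab A would switch to CSV (4 > 3).
No other cell survives both best-response checks, so there are 2 pure NE.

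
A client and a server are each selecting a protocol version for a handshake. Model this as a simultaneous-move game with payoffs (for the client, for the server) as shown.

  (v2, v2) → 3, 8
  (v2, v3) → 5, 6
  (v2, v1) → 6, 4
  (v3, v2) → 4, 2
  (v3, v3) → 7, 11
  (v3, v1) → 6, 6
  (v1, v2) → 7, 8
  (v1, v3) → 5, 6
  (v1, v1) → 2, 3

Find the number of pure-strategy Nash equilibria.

Both v3: the client gets 7 (best alternative 5); the server gets 11 (best alternative 6). Neither deviates — NE.
(v1, v2): the client gets 7 (best alternative 4); the server gets 8 (best alternative 6). Neither deviates — NE.
Both v2 is not a NE: the client would switch to v1 (7 > 3).
No other cell survives both best-response checks, so there are 2 pure NE.

2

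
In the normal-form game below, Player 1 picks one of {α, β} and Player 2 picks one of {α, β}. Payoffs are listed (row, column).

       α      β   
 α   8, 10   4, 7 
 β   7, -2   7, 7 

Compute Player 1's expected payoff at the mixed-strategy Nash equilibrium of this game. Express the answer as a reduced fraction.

7

Player 2 mixes with probability q on α, chosen so Player 1 is indifferent: 8q + 4(1−q) = 7q + 7(1−q) gives q = 3/4.
Player 1's expected payoff (from either row, since indifferent) is 8·3/4 + 4·1/4 = 7.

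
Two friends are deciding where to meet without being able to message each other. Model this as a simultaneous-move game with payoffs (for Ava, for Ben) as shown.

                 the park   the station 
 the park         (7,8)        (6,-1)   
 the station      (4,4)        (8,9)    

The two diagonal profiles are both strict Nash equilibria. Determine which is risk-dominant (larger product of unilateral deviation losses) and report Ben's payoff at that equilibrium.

At both the park: Ava loses 7 − 4 = 3 by deviating; Ben loses 8 − (-1) = 9. Product = 3·9 = 27.
At both the station: Ava loses 8 − 6 = 2 by deviating; Ben loses 9 − 4 = 5. Product = 2·5 = 10.
27 > 10, so both the park is risk-dominant. Ben's payoff there is 8.

8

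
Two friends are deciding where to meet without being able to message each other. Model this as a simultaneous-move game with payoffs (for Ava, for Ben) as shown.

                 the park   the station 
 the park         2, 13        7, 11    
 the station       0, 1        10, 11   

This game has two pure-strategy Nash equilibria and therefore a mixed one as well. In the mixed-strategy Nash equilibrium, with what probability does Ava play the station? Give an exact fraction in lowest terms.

1/6

Ava's mix p on the park must make Ben indifferent between the park and the station.
Ben's payoff from the park: 13p + 1(1−p). From the station: 11p + 11(1−p).
Set equal: 2p = 10(1−p) → p = 10/12 = 5/6.
Probability on the station is 1 − 5/6 = 1/6.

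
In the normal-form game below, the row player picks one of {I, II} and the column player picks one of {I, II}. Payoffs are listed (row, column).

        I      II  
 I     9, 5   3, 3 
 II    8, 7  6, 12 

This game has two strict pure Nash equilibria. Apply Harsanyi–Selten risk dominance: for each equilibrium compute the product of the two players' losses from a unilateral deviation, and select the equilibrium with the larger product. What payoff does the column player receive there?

12

At both I: the row player loses 9 − 8 = 1 by deviating; the column player loses 5 − 3 = 2. Product = 1·2 = 2.
At both II: the row player loses 6 − 3 = 3 by deviating; the column player loses 12 − 7 = 5. Product = 3·5 = 15.
15 > 2, so both II is risk-dominant. The column player's payoff there is 12.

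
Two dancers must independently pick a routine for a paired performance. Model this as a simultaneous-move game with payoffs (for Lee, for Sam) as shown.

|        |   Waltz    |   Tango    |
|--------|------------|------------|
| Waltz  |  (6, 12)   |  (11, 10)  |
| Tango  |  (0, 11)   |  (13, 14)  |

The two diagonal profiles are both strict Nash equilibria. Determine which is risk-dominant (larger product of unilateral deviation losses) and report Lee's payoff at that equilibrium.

6

At both Waltz: Lee loses 6 − 0 = 6 by deviating; Sam loses 12 − 10 = 2. Product = 6·2 = 12.
At both Tango: Lee loses 13 − 11 = 2 by deviating; Sam loses 14 − 11 = 3. Product = 2·3 = 6.
12 > 6, so both Waltz is risk-dominant. Lee's payoff there is 6.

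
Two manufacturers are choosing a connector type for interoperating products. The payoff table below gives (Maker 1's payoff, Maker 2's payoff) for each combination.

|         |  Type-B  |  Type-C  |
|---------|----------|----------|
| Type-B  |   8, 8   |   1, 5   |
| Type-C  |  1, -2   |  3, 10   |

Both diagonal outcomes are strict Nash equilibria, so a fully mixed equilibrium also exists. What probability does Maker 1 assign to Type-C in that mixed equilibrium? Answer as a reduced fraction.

Maker 1's mix p on Type-B must make Maker 2 indifferent between Type-B and Type-C.
Maker 2's payoff from Type-B: 8p + (-2)(1−p). From Type-C: 5p + 10(1−p).
Set equal: 3p = 12(1−p) → p = 12/15 = 4/5.
Probability on Type-C is 1 − 4/5 = 1/5.

1/5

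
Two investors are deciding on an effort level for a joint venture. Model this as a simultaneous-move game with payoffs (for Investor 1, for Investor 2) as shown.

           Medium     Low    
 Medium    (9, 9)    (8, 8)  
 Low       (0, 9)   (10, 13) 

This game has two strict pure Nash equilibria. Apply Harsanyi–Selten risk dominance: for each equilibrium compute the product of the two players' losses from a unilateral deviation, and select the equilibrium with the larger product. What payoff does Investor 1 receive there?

At both Medium: Investor 1 loses 9 − 0 = 9 by deviating; Investor 2 loses 9 − 8 = 1. Product = 9·1 = 9.
At both Low: Investor 1 loses 10 − 8 = 2 by deviating; Investor 2 loses 13 − 9 = 4. Product = 2·4 = 8.
9 > 8, so both Medium is risk-dominant. Investor 1's payoff there is 9.

9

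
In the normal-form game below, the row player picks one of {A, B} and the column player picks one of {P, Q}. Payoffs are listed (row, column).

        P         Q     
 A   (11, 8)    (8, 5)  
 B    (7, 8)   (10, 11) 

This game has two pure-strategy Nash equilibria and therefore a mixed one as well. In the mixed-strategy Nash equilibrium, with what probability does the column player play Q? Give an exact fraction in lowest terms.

2/3

The column player's mix q on P must make the row player indifferent between A and B.
The row player's payoff from A: 11q + 8(1−q). From B: 7q + 10(1−q).
Set equal: 4q = 2(1−q) → q = 2/6 = 1/3.
Probability on Q is 1 − 1/3 = 2/3.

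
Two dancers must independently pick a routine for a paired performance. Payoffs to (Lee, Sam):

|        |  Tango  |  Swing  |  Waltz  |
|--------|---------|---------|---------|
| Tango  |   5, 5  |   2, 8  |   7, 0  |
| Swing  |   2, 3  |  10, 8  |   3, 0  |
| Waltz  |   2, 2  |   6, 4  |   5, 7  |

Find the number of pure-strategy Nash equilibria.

1

Both Swing: Lee gets 10 (best alternative 6); Sam gets 8 (best alternative 3). Neither deviates — NE.
Both Tango is not a NE: Sam would switch to Swing (8 > 5).
No other cell survives both best-response checks, so there is 1 pure NE.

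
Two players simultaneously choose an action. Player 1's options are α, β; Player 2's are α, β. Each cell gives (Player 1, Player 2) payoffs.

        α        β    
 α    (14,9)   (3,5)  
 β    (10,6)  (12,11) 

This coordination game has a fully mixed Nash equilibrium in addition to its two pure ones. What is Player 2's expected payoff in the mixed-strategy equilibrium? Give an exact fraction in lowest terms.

23/3

Player 1 mixes with probability p on α, chosen so Player 2 is indifferent: 9p + 6(1−p) = 5p + 11(1−p) gives p = 5/9.
Player 2's expected payoff is 9·5/9 + 6·4/9 = 23/3.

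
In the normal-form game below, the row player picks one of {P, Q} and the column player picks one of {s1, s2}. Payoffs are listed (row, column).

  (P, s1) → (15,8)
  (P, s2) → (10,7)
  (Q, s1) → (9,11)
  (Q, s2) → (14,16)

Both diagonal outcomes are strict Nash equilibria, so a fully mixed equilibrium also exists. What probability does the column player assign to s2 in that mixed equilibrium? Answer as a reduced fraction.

3/5

The column player's mix q on s1 must make the row player indifferent between P and Q.
The row player's payoff from P: 15q + 10(1−q). From Q: 9q + 14(1−q).
Set equal: 6q = 4(1−q) → q = 4/10 = 2/5.
Probability on s2 is 1 − 2/5 = 3/5.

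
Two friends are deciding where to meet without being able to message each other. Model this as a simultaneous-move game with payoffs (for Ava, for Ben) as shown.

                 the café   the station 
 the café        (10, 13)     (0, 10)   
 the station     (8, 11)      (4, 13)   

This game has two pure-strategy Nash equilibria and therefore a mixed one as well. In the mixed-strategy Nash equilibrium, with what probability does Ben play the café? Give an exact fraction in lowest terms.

2/3

Ben's mix q on the café must make Ava indifferent between the café and the station.
Ava's payoff from the café: 10q + 0(1−q). From the station: 8q + 4(1−q).
Set equal: 2q = 4(1−q) → q = 4/6 = 2/3.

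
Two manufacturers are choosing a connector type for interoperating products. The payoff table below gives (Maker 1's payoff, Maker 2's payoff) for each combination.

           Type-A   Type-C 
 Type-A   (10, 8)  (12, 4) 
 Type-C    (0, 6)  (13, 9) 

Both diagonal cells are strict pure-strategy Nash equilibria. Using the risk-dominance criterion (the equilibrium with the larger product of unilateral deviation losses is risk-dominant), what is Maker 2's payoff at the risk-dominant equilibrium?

At both Type-A: Maker 1 loses 10 − 0 = 10 by deviating; Maker 2 loses 8 − 4 = 4. Product = 10·4 = 40.
At both Type-C: Maker 1 loses 13 − 12 = 1 by deviating; Maker 2 loses 9 − 6 = 3. Product = 1·3 = 3.
40 > 3, so both Type-A is risk-dominant. Maker 2's payoff there is 8.

8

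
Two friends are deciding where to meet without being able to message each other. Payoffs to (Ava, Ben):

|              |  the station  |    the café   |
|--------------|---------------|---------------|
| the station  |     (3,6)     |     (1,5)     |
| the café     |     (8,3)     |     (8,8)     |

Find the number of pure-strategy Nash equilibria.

1

Both the café: Ava gets 8 (best alternative 1); Ben gets 8 (best alternative 3). Neither deviates — NE.
Both the station is not a NE: Ava would switch to the café (8 > 3).
No other cell survives both best-response checks, so there is 1 pure NE.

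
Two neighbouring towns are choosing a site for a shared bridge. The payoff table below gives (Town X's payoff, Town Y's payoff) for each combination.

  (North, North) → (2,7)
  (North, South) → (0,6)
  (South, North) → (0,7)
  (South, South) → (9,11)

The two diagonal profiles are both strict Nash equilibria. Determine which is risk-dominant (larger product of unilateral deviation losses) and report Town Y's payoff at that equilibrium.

At both North: Town X loses 2 − 0 = 2 by deviating; Town Y loses 7 − 6 = 1. Product = 2·1 = 2.
At both South: Town X loses 9 − 0 = 9 by deviating; Town Y loses 11 − 7 = 4. Product = 9·4 = 36.
36 > 2, so both South is risk-dominant. Town Y's payoff there is 11.

11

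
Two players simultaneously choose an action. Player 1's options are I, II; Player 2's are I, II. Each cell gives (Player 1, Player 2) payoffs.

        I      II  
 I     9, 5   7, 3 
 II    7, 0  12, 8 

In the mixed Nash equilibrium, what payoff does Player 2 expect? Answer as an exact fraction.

4

Player 1 mixes with probability p on I, chosen so Player 2 is indifferent: 5p + 0(1−p) = 3p + 8(1−p) gives p = 4/5.
Player 2's expected payoff is 5·4/5 + 0·1/5 = 4.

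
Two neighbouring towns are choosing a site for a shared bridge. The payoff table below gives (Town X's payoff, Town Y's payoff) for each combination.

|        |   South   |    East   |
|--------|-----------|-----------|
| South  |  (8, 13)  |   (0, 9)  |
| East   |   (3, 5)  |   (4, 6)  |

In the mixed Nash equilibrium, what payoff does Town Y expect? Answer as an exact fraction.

33/5

Town X mixes with probability p on South, chosen so Town Y is indifferent: 13p + 5(1−p) = 9p + 6(1−p) gives p = 1/5.
Town Y's expected payoff is 13·1/5 + 5·4/5 = 33/5.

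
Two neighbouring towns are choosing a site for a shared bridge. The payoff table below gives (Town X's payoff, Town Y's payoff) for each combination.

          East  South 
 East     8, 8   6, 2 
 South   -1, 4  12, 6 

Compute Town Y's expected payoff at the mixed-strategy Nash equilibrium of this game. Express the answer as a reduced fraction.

Town X mixes with probability p on East, chosen so Town Y is indifferent: 8p + 4(1−p) = 2p + 6(1−p) gives p = 1/4.
Town Y's expected payoff is 8·1/4 + 4·3/4 = 5.

5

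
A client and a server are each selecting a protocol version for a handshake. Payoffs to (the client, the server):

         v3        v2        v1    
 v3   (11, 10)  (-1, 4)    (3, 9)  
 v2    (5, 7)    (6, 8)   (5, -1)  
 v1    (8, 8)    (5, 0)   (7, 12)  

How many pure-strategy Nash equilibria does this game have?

Both v3: the client gets 11 (best alternative 8); the server gets 10 (best alternative 9). Neither deviates — NE.
Both v2: the client gets 6 (best alternative 5); the server gets 8 (best alternative 7). Neither deviates — NE.
Both v1: the client gets 7 (best alternative 5); the server gets 12 (best alternative 8). Neither deviates — NE.
(v2, v3) is not a NE: the client would switch to v3 (11 > 5).
No other cell survives both best-response checks, so there are 3 pure NE.

3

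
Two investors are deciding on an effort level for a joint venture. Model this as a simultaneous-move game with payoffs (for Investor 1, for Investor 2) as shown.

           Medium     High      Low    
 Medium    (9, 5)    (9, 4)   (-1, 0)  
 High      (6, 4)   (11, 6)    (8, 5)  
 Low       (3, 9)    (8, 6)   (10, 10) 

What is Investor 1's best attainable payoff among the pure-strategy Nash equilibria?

11

Both Medium is a pure NE (Investor 1: 9 ≥ 6; Investor 2: 5 ≥ 4). Investor 1 gets 9.
Both High is a pure NE (Investor 1: 11 ≥ 9; Investor 2: 6 ≥ 5). Investor 1 gets 11.
Both Low is a pure NE (Investor 1: 10 ≥ 8; Investor 2: 10 ≥ 9). Investor 1 gets 10.
Every other cell has a profitable deviation for at least one player. Highest of {9, 11, 10} is 11.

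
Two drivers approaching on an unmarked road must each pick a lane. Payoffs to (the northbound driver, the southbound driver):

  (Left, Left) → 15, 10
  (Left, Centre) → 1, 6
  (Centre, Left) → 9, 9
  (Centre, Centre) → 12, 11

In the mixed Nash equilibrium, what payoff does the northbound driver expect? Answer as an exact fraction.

171/17

The southbound driver mixes with probability q on Left, chosen so the northbound driver is indifferent: 15q + 1(1−q) = 9q + 12(1−q) gives q = 11/17.
The northbound driver's expected payoff (from either row, since indifferent) is 15·11/17 + 1·6/17 = 171/17.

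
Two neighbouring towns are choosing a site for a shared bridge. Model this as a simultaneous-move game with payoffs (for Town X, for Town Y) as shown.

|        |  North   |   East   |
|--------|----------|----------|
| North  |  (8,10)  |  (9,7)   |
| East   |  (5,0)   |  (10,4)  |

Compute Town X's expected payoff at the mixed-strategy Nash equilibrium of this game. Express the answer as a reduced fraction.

Town Y mixes with probability q on North, chosen so Town X is indifferent: 8q + 9(1−q) = 5q + 10(1−q) gives q = 1/4.
Town X's expected payoff (from either row, since indifferent) is 8·1/4 + 9·3/4 = 35/4.

35/4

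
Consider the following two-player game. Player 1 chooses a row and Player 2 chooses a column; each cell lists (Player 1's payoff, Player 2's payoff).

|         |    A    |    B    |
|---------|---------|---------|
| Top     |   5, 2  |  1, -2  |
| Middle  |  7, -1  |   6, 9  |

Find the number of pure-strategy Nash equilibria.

(Middle, B): Player 1 gets 6 (best alternative 1); Player 2 gets 9 (best alternative -1). Neither deviates — NE.
(Top, A) is not a NE: Player 1 would switch to Middle (7 > 5).
No other cell survives both best-response checks, so there is 1 pure NE.

1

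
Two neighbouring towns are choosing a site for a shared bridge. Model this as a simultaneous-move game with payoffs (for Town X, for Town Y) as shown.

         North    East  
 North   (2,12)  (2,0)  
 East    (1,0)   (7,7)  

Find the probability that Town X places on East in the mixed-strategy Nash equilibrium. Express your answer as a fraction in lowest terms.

12/19

Town X's mix p on North must make Town Y indifferent between North and East.
Town Y's payoff from North: 12p + 0(1−p). From East: 0p + 7(1−p).
Set equal: 12p = 7(1−p) → p = 7/19.
Probability on East is 1 − 7/19 = 12/19.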